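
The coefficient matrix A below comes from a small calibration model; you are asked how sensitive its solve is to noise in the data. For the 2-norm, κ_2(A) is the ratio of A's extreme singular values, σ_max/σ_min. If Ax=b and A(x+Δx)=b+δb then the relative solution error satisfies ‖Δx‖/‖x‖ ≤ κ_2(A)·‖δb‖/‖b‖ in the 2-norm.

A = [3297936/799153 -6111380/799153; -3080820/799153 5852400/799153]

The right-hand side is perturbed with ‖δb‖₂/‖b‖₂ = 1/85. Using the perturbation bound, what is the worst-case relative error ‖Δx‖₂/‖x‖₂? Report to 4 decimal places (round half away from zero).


AᵀA = [24218589456/759388249 -45404436480/759388249; -45404436480/759388249 85136208400/759388249]; tr = 378390304/2627641, det = 1440000/2627641
char-poly roots: 144 and 10000/2627641
κ = σ_max/σ_min = 12/(100/1621) = 194.5200
bound on ‖Δx‖/‖x‖: κ·ε = 194.5200·1/85 = 2.2885

2.2885


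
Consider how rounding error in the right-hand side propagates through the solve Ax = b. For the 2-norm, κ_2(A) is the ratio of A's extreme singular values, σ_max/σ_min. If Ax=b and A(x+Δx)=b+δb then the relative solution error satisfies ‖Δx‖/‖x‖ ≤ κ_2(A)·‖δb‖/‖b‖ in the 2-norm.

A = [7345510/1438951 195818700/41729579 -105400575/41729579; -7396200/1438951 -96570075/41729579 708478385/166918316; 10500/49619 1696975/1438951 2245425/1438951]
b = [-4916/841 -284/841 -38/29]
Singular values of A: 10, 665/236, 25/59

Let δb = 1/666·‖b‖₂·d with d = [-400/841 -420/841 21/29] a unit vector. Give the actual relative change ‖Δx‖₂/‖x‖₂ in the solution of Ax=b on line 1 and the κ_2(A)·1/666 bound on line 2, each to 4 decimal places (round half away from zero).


0.0043
0.0354

from the listed singular values, σ₁ = 10, σ_n = 25/59
κ_2(A) = 10 / (25/59) = 23.6000
worst-case relative error ≤ 23.6000 × 1/666 = 0.0354
solve Ax = b  →  x = [2.9655 -3.6538 1.5195]
‖b‖₂ = 6.0000 and ‖x‖₂ = 4.9450
Δx = A⁻¹·δb where δb = 1/666·6.0000·d; ‖Δx‖ = 0.0213
relative error = 0.0043
realised/bound (from unrounded values) ≈ 0.1213


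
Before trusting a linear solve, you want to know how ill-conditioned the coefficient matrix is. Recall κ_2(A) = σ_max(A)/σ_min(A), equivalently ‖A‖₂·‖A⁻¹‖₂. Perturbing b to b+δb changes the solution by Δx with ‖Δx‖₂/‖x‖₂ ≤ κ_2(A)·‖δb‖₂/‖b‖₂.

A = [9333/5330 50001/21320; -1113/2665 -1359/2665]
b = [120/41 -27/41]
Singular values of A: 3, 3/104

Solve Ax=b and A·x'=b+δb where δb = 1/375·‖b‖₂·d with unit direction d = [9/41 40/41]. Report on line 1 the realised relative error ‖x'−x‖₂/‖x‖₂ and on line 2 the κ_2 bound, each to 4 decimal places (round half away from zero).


0.2773
0.2773

from the listed singular values, σ₁ = 3, σ_n = 3/104
condition number: 3 ÷ (3/104) = 104.0000
worst-case relative error ≤ 104.0000 × 1/375 = 0.2773
solve Ax = b  →  x = [0.6000 0.8000]
2-norm of b is 3.0000; of x, 1.0000
δb = ε·‖b‖·d = [0.0018 0.0078]; solving A·Δx = δb gives ‖Δx‖ = 0.2773
relative error = 0.2773
realised/bound = 1 exactly: the bound is attained for this b and d


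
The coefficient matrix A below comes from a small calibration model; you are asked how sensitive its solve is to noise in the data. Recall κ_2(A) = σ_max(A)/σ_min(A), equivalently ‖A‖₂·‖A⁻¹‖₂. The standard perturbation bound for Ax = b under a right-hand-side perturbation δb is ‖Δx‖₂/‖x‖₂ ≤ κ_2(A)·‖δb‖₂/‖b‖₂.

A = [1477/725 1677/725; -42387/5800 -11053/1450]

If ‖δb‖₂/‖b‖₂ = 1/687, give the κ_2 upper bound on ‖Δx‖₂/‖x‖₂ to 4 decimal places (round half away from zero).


M = AᵀA = [106829/1856 28035/464; 28035/464 7361/116]. tr(M)=7745/64, det(M)=121/64
solving λ² − 7745/64·λ + 121/64 = 0 gives λ = 121, 1/64
σ_max=√121=11, σ_min=√(1/64)=(1/8) → κ = 88.0000
worst-case relative error ≤ 88.0000 × 1/687 = 0.1281

0.1281


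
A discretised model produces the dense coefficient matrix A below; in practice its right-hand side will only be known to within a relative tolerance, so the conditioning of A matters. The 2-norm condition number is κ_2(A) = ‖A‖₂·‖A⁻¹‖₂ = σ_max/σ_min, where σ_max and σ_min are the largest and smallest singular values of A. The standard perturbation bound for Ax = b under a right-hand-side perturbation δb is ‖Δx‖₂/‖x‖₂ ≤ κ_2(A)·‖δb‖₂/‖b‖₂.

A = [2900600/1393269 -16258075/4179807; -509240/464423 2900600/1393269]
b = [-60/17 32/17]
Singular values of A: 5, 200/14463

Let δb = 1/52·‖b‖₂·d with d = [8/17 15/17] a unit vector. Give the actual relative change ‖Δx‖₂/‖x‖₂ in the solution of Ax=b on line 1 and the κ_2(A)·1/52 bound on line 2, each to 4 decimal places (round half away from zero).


6.9534
6.9534

largest singular value 5, smallest 200/14463
condition number: 5 ÷ (200/14463) = 361.5750
perturbation bound = 361.5750·1/52 = 6.9534
solve Ax = b  →  x = [-0.3765 0.7059]
‖b‖ = 4.0000, ‖x‖ = 0.8000
re-solving with b+δb shifts x by Δx of norm 5.5627
realised ‖Δx‖/‖x‖ = 6.9534
realised/bound = 1 exactly: the bound is attained for this b and d


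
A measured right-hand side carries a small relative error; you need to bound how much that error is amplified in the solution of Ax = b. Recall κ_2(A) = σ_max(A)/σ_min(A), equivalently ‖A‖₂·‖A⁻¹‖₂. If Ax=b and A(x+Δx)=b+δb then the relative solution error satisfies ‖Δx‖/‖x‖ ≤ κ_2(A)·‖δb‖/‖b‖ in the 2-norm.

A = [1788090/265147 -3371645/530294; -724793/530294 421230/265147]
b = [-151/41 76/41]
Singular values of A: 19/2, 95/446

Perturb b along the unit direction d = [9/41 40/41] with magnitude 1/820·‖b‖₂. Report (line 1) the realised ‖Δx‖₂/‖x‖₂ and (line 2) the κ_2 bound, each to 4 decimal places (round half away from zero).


largest singular value 19/2, smallest 95/446
κ = σ_max/σ_min = (19/2)/(95/446) = 44.6000
bound on ‖Δx‖/‖x‖: κ·ε = 44.6000·1/820 = 0.0544
solve Ax = b  →  x = [2.9328 3.6900]
‖b‖ = 4.1231, ‖x‖ = 4.7136
with δb = [0.0011 0.0049], A·Δx = δb → ‖Δx‖ = 0.0236
realised ‖Δx‖/‖x‖ = 0.0050
tightness: 0.0050 against a bound of 0.0544 (unrounded ratio ≈ 0.0921)

0.0050
0.0544


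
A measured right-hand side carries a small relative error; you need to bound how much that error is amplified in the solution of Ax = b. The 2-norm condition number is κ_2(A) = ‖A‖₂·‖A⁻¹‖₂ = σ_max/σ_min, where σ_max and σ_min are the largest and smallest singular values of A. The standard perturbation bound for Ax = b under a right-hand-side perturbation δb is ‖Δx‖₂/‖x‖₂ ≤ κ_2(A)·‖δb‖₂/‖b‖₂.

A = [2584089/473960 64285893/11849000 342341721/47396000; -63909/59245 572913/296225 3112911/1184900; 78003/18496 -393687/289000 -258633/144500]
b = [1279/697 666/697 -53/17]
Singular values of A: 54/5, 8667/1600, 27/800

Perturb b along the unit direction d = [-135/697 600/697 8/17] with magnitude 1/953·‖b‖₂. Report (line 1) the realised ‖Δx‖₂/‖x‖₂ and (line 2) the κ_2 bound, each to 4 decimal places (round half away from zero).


σ_max = 54/5, σ_min = 27/800
condition number: (54/5) ÷ (27/800) = 320.0000
perturbation bound = 320.0000·1/953 = 0.3358
solve Ax = b  →  x = [-0.4015 23.9581 -17.4386]
‖b‖ = 3.7417, ‖x‖ = 29.6354
re-solving with b+δb shifts x by Δx of norm 0.1163
dividing the unrounded norms, ‖Δx‖/‖x‖ = 0.0039
so the bound overstates the realised error by a factor of ≈ 85.5402 (computed from the unrounded values)

0.0039
0.3358


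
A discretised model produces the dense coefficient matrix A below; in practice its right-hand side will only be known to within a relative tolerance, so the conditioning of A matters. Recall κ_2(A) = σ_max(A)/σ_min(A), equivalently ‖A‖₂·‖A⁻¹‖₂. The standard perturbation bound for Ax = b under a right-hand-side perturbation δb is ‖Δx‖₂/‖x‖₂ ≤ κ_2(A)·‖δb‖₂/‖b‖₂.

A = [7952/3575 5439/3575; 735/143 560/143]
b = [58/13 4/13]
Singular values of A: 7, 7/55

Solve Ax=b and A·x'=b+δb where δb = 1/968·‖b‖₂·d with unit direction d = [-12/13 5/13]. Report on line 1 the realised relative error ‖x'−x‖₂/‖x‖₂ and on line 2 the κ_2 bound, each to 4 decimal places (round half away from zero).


0.0012
0.0568

largest singular value 7, smallest 7/55
κ = σ_max/σ_min = 7/(7/55) = 55.0000
κ_2(A)·‖δb‖/‖b‖ = 0.0568
solve Ax = b  →  x = [19.0857 -24.9714]
‖b‖₂ = 4.4721 and ‖x‖₂ = 31.4299
Δx = A⁻¹·δb where δb = 1/968·4.4721·d; ‖Δx‖ = 0.0363
dividing the unrounded norms, ‖Δx‖/‖x‖ = 0.0012
so the bound overstates the realised error by a factor of ≈ 49.1955 (computed from the unrounded values)


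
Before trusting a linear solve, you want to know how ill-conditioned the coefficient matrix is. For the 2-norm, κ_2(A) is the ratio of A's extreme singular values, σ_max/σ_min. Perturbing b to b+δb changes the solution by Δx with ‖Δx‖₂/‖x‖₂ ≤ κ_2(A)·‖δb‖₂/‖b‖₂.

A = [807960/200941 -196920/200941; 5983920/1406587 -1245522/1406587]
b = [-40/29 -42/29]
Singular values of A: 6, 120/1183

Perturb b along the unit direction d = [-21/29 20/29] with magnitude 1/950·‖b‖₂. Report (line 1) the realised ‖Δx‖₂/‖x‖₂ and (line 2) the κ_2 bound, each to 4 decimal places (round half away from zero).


largest singular value 6, smallest 120/1183
condition number: 6 ÷ (120/1183) = 59.1500
κ_2(A)·‖δb‖/‖b‖ = 0.0623
solve Ax = b  →  x = [-0.3252 0.0732]
‖b‖₂ = 2.0000 and ‖x‖₂ = 0.3333
re-solving with b+δb shifts x by Δx of norm 0.0208
realised ‖Δx‖/‖x‖ = 0.0623
tightness: 0.0623 against a bound of 0.0623; the bound is attained (ratio 1)

0.0623
0.0623


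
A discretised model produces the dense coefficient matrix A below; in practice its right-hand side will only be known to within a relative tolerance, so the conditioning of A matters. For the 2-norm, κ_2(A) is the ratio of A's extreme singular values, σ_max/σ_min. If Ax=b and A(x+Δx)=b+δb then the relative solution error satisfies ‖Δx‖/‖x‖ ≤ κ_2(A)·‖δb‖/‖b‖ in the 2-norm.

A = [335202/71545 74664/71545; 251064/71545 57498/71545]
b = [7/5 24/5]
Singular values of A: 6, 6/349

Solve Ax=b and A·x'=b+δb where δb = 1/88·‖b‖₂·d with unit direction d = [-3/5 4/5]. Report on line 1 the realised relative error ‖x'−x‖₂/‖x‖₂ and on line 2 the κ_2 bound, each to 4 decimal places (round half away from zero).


largest singular value 6, smallest 6/349
κ = σ_max/σ_min = 6/(6/349) = 349.0000
κ_2(A)·‖δb‖/‖b‖ = 3.9659
solve Ax = b  →  x = [-37.6545 170.3902]
‖b‖₂ = 5.0000 and ‖x‖₂ = 174.5013
Δx = A⁻¹·δb where δb = 1/88·5.0000·d; ‖Δx‖ = 3.3049
relative error = 0.0189
so the bound overstates the realised error by a factor of ≈ 209.4015 (computed from the unrounded values)

0.0189
3.9659


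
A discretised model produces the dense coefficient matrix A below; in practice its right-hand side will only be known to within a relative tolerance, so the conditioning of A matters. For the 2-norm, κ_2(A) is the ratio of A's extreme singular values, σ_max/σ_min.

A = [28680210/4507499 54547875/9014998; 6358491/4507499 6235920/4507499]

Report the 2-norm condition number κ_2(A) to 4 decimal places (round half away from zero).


M = AᵀA = [513375879501/12086583721 488919271995/12086583721; 488919271995/12086583721 1862592183225/48346334884]. tr(M)=4656475269/57486724, det(M)=4100625/57486724
char-poly roots: 81 and 50625/57486724
so κ_2 = √(81 / (50625/57486724)) = 303.2800

303.2800


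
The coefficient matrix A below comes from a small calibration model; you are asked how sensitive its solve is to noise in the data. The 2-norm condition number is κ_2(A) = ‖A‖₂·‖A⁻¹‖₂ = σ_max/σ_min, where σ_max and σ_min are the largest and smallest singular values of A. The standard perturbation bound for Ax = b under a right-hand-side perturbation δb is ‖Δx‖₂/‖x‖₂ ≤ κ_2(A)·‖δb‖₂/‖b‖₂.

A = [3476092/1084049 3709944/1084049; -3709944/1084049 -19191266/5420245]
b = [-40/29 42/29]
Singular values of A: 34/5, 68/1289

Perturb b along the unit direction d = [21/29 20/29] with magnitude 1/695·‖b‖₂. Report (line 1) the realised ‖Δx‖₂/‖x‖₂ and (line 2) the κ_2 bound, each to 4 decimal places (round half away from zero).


0.1855
0.1855

from the listed singular values, σ₁ = 34/5, σ_n = 68/1289
condition number: (34/5) ÷ (68/1289) = 128.9000
κ_2(A)·‖δb‖/‖b‖ = 0.1855
solve Ax = b  →  x = [-0.2028 -0.2130]
2-norm of b is 2.0000; of x, 0.2941
δb = ε·‖b‖·d = [0.0021 0.0020]; solving A·Δx = δb gives ‖Δx‖ = 0.0545
dividing the unrounded norms, ‖Δx‖/‖x‖ = 0.1855
realised/bound = 1 exactly: the bound is attained for this b and d


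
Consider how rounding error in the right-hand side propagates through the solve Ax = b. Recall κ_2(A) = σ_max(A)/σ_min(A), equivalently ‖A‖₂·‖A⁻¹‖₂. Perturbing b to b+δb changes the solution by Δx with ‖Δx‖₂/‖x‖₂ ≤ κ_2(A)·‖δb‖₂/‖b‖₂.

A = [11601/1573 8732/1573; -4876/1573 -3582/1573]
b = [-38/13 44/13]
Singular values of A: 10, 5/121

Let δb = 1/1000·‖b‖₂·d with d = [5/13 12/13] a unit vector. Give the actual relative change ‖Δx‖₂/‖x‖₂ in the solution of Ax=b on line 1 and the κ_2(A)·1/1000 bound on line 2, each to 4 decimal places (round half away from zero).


0.0022
0.2420

σ_max = 10, σ_min = 5/121
condition number: 10 ÷ (5/121) = 242.0000
κ_2(A)·‖δb‖/‖b‖ = 0.2420
solve Ax = b  →  x = [-29.3600 38.4800]
‖b‖ = 4.4721, ‖x‖ = 48.4017
re-solving with b+δb shifts x by Δx of norm 0.1082
dividing the unrounded norms, ‖Δx‖/‖x‖ = 0.0022
realised/bound (from unrounded values) ≈ 0.0092


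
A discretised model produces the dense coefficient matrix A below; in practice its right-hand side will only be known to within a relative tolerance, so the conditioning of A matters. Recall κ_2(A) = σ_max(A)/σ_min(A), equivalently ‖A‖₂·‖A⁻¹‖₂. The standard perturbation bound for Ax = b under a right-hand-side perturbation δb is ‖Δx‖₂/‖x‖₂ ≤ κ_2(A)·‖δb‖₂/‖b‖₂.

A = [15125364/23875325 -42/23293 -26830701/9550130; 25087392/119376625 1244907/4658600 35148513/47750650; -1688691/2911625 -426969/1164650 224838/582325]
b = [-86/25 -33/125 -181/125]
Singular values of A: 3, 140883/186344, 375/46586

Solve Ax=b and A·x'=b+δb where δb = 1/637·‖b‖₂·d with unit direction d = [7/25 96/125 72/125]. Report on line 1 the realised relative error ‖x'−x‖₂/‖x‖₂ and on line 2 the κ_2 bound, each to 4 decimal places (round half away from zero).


σ_max = 3, σ_min = 375/46586
condition number: 3 ÷ (375/46586) = 372.6880
κ_2(A)·‖δb‖/‖b‖ = 0.5851
solve Ax = b  →  x = [-144.6264 199.5605 -31.5159]
2-norm of b is 3.7417; of x, 248.4642
δb = ε·‖b‖·d = [0.0016 0.0045 0.0034]; solving A·Δx = δb gives ‖Δx‖ = 0.7297
relative error = 0.0029
tightness: 0.0029 against a bound of 0.5851 (unrounded ratio ≈ 0.0050)

0.0029
0.5851


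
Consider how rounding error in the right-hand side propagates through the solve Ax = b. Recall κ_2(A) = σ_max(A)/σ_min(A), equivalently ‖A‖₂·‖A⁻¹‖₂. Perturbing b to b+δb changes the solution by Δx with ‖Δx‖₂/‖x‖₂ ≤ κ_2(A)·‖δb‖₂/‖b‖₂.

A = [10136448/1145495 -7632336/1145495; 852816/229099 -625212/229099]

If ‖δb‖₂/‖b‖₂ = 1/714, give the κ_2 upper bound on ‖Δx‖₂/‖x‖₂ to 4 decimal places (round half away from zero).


0.3085

form AᵀA = [715561871616/7764253225 -536654123712/7764253225; -536654123712/7764253225 402513632784/7764253225] with trace 44723020176/310570129 and determinant 132710400/310570129
char-poly roots: 144 and 921600/310570129
κ_2(A) = √(λ_max/λ_min) = √(144 / (921600/310570129)) = 220.2875
κ_2(A)·‖δb‖/‖b‖ = 0.3085


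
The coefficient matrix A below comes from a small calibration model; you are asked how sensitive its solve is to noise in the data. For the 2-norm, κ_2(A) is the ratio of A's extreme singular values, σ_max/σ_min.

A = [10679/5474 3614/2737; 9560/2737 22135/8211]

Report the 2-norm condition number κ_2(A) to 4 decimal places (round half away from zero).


38.6400

AᵀA = [1659569/103684 932531/77763; 932531/77763 2102101/233289]; tr = 23344525/933156, det = 390625/933156
solving λ² − 23344525/933156·λ + 390625/933156 = 0 gives λ = 25, 15625/933156
so κ_2 = √(25 / (15625/933156)) = 38.6400


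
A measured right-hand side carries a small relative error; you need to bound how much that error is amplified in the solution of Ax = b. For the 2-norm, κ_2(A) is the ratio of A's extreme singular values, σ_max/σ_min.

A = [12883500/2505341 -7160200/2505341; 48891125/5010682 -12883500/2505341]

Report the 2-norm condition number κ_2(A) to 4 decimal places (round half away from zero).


108.3625

M = AᵀA = [10568444265625/86875204516 -1408971768750/21718801129; -1408971768750/21718801129 751740610000/21718801129]. tr(M)=46973725625/300606244, det(M)=156250000/75151561
char-poly roots: 625/4 and 1000000/75151561
κ_2(A) = √(λ_max/λ_min) = √((625/4) / (1000000/75151561)) = 108.3625


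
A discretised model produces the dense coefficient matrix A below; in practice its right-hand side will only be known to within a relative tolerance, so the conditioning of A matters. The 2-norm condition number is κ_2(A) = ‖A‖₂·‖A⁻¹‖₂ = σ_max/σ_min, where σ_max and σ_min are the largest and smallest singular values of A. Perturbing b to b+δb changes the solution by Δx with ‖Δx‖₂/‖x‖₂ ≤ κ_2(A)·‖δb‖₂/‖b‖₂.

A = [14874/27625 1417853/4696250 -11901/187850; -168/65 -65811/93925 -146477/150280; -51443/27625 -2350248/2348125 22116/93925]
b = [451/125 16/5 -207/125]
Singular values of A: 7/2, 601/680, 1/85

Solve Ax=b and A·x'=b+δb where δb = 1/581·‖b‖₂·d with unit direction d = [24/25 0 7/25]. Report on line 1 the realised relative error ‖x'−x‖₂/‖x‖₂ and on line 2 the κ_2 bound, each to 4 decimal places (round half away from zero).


from the listed singular values, σ₁ = 7/2, σ_n = 1/85
condition number: (7/2) ÷ (1/85) = 297.5000
κ_2(A)·‖δb‖/‖b‖ = 0.5120
solve Ax = b  →  x = [-98.3407 209.7251 106.7242]
‖b‖₂ = 5.0990 and ‖x‖₂ = 255.0403
re-solving with b+δb shifts x by Δx of norm 0.7460
realised ‖Δx‖/‖x‖ = 0.0029
tightness: 0.0029 against a bound of 0.5120 (unrounded ratio ≈ 0.0057)

0.0029
0.5120


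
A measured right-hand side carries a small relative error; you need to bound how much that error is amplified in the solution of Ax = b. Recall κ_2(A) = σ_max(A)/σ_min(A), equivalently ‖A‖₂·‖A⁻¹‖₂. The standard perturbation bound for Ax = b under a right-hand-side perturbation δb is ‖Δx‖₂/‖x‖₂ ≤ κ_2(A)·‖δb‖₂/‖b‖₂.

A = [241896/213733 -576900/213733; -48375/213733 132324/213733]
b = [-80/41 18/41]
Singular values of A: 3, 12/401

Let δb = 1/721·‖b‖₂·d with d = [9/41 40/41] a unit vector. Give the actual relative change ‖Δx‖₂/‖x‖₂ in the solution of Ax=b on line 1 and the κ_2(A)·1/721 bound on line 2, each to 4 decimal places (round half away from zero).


from the listed singular values, σ₁ = 3, σ_n = 12/401
κ = σ_max/σ_min = 3/(12/401) = 100.2500
worst-case relative error ≤ 100.2500 × 1/721 = 0.1390
solve Ax = b  →  x = [-0.2564 0.6154]
‖b‖₂ = 2.0000 and ‖x‖₂ = 0.6667
re-solving with b+δb shifts x by Δx of norm 0.0927
relative error = 0.1390
realised/bound = 1 exactly: the bound is attained for this b and d

0.1390
0.1390


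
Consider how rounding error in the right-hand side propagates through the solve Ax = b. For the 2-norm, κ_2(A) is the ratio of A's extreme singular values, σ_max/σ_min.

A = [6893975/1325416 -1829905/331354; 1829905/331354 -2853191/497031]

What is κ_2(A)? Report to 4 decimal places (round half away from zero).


form AᵀA = [120218464025/2088855616 -94666475365/1566641712; -94666475365/1566641712 74553824389/1174981284] with trace 2704907689/22353984 and determinant 9150625/22353984
λ_max, λ_min = (2704907689/22353984 ± √7315707394311960721/499700600672256)/2 = 121, 75625/22353984
so κ_2 = √(121 / (75625/22353984)) = 189.1200

189.1200


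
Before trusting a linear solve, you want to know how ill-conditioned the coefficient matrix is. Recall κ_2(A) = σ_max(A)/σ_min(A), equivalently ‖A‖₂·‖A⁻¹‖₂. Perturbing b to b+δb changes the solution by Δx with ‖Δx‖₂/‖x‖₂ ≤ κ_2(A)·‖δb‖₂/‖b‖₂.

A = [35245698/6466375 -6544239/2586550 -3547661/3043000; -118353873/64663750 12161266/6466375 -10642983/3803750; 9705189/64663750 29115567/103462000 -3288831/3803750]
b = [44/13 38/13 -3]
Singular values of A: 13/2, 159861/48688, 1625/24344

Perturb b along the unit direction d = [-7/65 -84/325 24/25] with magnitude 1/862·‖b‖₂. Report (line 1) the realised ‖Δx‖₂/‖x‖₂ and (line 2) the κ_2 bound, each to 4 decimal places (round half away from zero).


from the listed singular values, σ₁ = 13/2, σ_n = 1625/24344
κ = σ_max/σ_min = (13/2)/(1625/24344) = 97.3760
perturbation bound = 97.3760·1/862 = 0.1130
solve Ax = b  →  x = [-26.6795 -50.6780 -17.6558]
‖b‖ = 5.3852, ‖x‖ = 59.9314
with δb = [-0.0007 -0.0016 0.0060], A·Δx = δb → ‖Δx‖ = 0.0936
dividing the unrounded norms, ‖Δx‖/‖x‖ = 0.0016
tightness: 0.0016 against a bound of 0.1130 (unrounded ratio ≈ 0.0138)

0.0016
0.1130


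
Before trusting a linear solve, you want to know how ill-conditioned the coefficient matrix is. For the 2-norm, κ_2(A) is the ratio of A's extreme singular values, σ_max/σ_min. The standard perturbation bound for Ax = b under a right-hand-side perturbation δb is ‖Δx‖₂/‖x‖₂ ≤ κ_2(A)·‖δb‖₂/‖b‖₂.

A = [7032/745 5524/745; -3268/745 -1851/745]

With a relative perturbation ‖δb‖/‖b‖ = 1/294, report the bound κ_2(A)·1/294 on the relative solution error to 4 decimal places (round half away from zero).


M = AᵀA = [60128848/555025 44893836/555025; 44893836/555025 33940777/555025]. tr(M)=3762785/22201, det(M)=1827904/22201
λ_max, λ_min = (3762785/22201 ± √13996225769409/492884401)/2 = 169, 10816/22201
so κ_2 = √(169 / (10816/22201)) = 18.6250
κ_2(A)·‖δb‖/‖b‖ = 0.0634

0.0634


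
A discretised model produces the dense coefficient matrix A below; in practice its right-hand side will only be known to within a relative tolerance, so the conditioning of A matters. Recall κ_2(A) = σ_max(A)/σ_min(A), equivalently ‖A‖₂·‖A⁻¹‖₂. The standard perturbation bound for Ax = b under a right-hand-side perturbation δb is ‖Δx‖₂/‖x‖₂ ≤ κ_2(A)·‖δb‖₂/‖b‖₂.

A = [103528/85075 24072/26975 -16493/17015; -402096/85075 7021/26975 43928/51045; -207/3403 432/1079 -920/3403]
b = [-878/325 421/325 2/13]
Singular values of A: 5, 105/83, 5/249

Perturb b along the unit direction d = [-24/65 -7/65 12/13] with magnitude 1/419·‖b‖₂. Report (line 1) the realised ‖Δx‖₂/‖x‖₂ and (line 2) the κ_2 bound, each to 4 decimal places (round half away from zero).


from the listed singular values, σ₁ = 5, σ_n = 5/249
κ = σ_max/σ_min = 5/(5/249) = 249.0000
κ_2(A)·‖δb‖/‖b‖ = 0.5943
solve Ax = b  →  x = [8.5633 28.6152 39.8815]
‖b‖ = 3.0000, ‖x‖ = 49.8267
Δx = A⁻¹·δb where δb = 1/419·3.0000·d; ‖Δx‖ = 0.3566
dividing the unrounded norms, ‖Δx‖/‖x‖ = 0.0072
so the bound overstates the realised error by a factor of ≈ 83.0445 (computed from the unrounded values)

0.0072
0.5943


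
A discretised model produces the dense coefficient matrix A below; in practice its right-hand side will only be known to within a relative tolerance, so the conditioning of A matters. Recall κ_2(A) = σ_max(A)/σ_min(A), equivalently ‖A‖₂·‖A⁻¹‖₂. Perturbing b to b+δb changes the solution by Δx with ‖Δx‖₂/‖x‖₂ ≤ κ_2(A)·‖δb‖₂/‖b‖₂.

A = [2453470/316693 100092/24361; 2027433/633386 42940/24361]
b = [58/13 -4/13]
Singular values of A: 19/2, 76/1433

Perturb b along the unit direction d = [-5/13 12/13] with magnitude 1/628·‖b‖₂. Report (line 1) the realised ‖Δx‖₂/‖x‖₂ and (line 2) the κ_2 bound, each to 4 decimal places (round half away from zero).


from the listed singular values, σ₁ = 19/2, σ_n = 76/1433
condition number: (19/2) ÷ (76/1433) = 179.1250
worst-case relative error ≤ 179.1250 × 1/628 = 0.2852
solve Ax = b  →  x = [18.1176 -33.0759]
2-norm of b is 4.4721; of x, 37.7129
with δb = [-0.0027 0.0066], A·Δx = δb → ‖Δx‖ = 0.1343
dividing the unrounded norms, ‖Δx‖/‖x‖ = 0.0036
so the bound overstates the realised error by a factor of ≈ 80.1121 (computed from the unrounded values)

0.0036
0.2852


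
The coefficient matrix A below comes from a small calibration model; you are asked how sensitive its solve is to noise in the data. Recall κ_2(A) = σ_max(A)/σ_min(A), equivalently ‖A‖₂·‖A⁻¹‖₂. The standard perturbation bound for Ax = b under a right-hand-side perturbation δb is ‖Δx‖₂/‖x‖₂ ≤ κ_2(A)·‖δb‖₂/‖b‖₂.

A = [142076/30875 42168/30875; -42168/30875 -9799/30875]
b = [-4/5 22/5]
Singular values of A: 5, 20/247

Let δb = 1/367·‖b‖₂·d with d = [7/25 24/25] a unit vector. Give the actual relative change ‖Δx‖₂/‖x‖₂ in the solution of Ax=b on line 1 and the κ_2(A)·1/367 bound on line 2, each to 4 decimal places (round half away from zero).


from the listed singular values, σ₁ = 5, σ_n = 20/247
κ = σ_max/σ_min = 5/(20/247) = 61.7500
κ_2(A)·‖δb‖/‖b‖ = 0.1683
solve Ax = b  →  x = [-14.2160 47.3120]
‖b‖ = 4.4721, ‖x‖ = 49.4016
with δb = [0.0034 0.0117], A·Δx = δb → ‖Δx‖ = 0.1505
relative error = 0.0030
tightness: 0.0030 against a bound of 0.1683 (unrounded ratio ≈ 0.0181)

0.0030
0.1683


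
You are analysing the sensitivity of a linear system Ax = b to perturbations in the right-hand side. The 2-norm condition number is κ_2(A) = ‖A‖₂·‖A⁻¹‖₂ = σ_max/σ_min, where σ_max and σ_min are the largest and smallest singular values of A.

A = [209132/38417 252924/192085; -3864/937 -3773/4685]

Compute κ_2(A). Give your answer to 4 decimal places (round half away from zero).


46.8500

AᵀA = [68834357200/1475865889 15480317160/1475865889; 15480317160/1475865889 3516018961/1475865889]; tr = 43040081/877969, det = 960400/877969
λ_max, λ_min = (43040081/877969 ± √1849075766776161/770829564961)/2 = 49, 19600/877969
so κ_2 = √(49 / (19600/877969)) = 46.8500


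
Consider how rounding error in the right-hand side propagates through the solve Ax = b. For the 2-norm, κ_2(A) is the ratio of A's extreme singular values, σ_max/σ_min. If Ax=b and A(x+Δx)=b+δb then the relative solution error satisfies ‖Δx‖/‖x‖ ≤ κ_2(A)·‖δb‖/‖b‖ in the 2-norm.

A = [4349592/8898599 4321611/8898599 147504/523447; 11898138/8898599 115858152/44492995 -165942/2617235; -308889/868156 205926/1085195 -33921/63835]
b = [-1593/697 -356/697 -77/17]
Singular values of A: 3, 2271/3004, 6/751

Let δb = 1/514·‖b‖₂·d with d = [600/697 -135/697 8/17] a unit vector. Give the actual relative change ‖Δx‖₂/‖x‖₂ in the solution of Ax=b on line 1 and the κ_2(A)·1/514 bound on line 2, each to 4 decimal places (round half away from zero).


σ_max = 3, σ_min = 6/751
condition number: 3 ÷ (6/751) = 375.5000
κ_2(A)·‖δb‖/‖b‖ = 0.7305
solve Ax = b  →  x = [355.3558 -189.9009 -297.2254]
2-norm of b is 5.0990; of x, 500.6825
with δb = [0.0085 -0.0019 0.0047], A·Δx = δb → ‖Δx‖ = 1.2417
dividing the unrounded norms, ‖Δx‖/‖x‖ = 0.0025
so the bound overstates the realised error by a factor of ≈ 294.5758 (computed from the unrounded values)

0.0025
0.7305


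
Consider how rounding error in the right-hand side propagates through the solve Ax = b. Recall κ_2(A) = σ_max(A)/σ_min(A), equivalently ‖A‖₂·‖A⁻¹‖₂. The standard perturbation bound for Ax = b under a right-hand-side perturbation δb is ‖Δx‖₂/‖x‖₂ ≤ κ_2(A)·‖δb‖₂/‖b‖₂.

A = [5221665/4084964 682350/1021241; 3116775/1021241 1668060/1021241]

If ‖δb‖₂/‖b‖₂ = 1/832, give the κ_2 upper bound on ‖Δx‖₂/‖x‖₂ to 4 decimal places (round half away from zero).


0.3471

form AᵀA = [1081031762025/98739235984 72067674375/12342404498; 72067674375/12342404498 19219086900/6171202249] with trace 4804626825/341658256 and determinant 50625/21353641
eigenvalues of AᵀA: λ = (tr ± √(tr²−4·det))/2 = 225/16, 3600/21353641
κ = σ_max/σ_min = (15/4)/(60/4621) = 288.8125
perturbation bound = 288.8125·1/832 = 0.3471


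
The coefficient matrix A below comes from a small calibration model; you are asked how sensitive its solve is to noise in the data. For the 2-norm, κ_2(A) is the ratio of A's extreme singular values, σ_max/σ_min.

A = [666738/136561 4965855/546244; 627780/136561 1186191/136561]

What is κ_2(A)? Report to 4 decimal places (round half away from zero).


328.9375

M = AᵀA = [997202484/22174681 3739353255/44349362; 3739353255/44349362 56090964681/354794896]. tr(M)=249294825/1227664, det(M)=29241/76729
eigenvalues of AᵀA: λ = (tr ± √(tr²−4·det))/2 = 3249/16, 144/76729
σ_max=√(3249/16)=(57/4), σ_min=√(144/76729)=(12/277) → κ = 328.9375


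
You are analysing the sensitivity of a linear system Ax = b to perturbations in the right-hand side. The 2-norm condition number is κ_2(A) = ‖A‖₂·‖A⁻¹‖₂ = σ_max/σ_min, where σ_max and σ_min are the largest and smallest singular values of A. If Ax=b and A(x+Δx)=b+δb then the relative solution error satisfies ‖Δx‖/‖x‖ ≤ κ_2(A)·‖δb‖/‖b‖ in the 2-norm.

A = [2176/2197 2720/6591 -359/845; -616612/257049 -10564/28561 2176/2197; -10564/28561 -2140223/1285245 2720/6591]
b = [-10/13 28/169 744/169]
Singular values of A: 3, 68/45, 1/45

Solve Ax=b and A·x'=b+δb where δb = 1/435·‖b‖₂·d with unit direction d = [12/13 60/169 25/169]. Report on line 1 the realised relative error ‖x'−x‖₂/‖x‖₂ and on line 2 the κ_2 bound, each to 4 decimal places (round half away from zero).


σ_max = 3, σ_min = 1/45
κ_2(A) = 3 / (1/45) = 135.0000
worst-case relative error ≤ 135.0000 × 1/435 = 0.3103
solve Ax = b  →  x = [0.4501 -2.6801 0.2564]
‖b‖₂ = 4.4721 and ‖x‖₂ = 2.7297
Δx = A⁻¹·δb where δb = 1/435·4.4721·d; ‖Δx‖ = 0.4626
realised ‖Δx‖/‖x‖ = 0.1695
realised/bound (from unrounded values) ≈ 0.5461

0.1695
0.3103


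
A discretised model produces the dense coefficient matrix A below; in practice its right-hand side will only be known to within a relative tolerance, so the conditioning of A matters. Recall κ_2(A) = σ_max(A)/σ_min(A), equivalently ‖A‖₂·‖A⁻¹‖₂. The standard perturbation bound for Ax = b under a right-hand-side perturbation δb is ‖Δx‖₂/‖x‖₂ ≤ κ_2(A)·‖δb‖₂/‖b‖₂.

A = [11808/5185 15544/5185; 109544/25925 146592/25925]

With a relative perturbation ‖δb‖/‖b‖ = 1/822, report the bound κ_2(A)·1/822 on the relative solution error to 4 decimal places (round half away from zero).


M = AᵀA = [53583424/2325625 71442432/2325625; 71442432/2325625 95258176/2325625]. tr(M)=5953664/93025, det(M)=4096/93025
solving λ² − 5953664/93025·λ + 4096/93025 = 0 gives λ = 64, 64/93025
κ = σ_max/σ_min = 8/(8/305) = 305.0000
bound on ‖Δx‖/‖x‖: κ·ε = 305.0000·1/822 = 0.3710

0.3710


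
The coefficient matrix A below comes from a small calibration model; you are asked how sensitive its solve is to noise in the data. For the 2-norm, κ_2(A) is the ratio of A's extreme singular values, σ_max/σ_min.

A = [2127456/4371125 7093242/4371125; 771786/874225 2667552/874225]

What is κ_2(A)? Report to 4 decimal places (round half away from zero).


form AᵀA = [67188269124/66113265625 230311565568/66113265625; 230311565568/66113265625 789653715876/66113265625] with trace 1370947176/105781225 and determinant 11664/4231249
eigenvalues of AᵀA: λ = (tr ± √(tr²−4·det))/2 = 324/25, 900/4231249
κ = σ_max/σ_min = (18/5)/(30/2057) = 246.8400

246.8400


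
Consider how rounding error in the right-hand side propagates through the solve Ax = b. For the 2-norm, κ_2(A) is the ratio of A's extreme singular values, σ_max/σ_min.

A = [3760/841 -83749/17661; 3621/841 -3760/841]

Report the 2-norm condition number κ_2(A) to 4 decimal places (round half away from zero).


189.0000

AᵀA = [32401/841 -714400/17661; -714400/17661 15753361/370881]; tr = 35722/441, det = 9/49
solving λ² − 35722/441·λ + 9/49 = 0 gives λ = 81, 1/441
κ = σ_max/σ_min = 9/(1/21) = 189.0000


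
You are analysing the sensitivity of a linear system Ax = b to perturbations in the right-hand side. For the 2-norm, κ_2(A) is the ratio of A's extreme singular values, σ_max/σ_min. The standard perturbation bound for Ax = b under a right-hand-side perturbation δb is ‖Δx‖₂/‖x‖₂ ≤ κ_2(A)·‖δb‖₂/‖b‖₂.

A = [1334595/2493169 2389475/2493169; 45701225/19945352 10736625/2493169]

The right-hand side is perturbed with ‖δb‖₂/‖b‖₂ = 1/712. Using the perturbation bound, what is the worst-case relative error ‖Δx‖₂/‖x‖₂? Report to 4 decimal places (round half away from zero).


form AᵀA = [1310288620225/236655006784 307072436625/29581875848; 307072436625/29581875848 71971866250/3697734481] with trace 20472277025/818875456 and determinant 9765625/818875456
solving λ² − 20472277025/818875456·λ + 9765625/818875456 = 0 gives λ = 25, 390625/818875456
so κ_2 = √(25 / (390625/818875456)) = 228.9280
κ_2(A)·‖δb‖/‖b‖ = 0.3215

0.3215


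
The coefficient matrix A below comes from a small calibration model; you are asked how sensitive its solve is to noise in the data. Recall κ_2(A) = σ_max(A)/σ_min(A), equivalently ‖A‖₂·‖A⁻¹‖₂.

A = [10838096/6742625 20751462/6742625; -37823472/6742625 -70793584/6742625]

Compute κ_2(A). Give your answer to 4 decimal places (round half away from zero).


396.6250

AᵀA = [2476926974464/72740787025 185764190688/2909631481; 185764190688/2909631481 8707767537124/72740787025]; tr = 38701365092/251698225, det = 945685504/6292455625
eigenvalues of AᵀA: λ = (tr ± √(tr²−4·det))/2 = 3844/25, 246016/251698225
σ_max=√(3844/25)=(62/5), σ_min=√(246016/251698225)=(496/15865) → κ = 396.6250


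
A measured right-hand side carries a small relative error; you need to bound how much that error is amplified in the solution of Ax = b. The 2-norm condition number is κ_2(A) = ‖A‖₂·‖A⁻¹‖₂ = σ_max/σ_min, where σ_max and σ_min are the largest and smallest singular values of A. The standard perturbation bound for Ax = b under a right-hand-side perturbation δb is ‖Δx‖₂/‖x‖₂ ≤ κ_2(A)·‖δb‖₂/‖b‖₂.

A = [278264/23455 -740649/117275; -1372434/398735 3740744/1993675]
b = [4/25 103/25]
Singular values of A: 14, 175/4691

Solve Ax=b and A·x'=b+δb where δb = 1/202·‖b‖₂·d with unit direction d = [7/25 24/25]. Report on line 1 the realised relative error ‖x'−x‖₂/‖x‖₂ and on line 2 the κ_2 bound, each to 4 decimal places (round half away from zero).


0.0051
1.8578

σ_max = 14, σ_min = 175/4691
condition number: 14 ÷ (175/4691) = 375.2800
κ_2(A)·‖δb‖/‖b‖ = 1.8578
solve Ax = b  →  x = [50.3948 94.6420]
‖b‖ = 4.1231, ‖x‖ = 107.2229
with δb = [0.0057 0.0196], A·Δx = δb → ‖Δx‖ = 0.5471
realised ‖Δx‖/‖x‖ = 0.0051
tightness: 0.0051 against a bound of 1.8578 (unrounded ratio ≈ 0.0027)


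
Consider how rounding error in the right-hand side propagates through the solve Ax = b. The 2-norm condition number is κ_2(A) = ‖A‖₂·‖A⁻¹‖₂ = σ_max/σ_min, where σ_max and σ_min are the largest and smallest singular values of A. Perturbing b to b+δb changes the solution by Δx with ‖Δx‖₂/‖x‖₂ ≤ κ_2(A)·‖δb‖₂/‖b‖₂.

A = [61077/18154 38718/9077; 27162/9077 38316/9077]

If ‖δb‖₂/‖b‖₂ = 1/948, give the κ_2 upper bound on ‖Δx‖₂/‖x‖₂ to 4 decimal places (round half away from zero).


0.0413

M = AᵀA = [7944705/391876 2643435/97969; 2643435/97969 3528180/97969]. tr(M)=22057425/391876, det(M)=202500/97969
char-poly roots: 225/4 and 3600/97969
σ_max=√(225/4)=(15/2), σ_min=√(3600/97969)=(60/313) → κ = 39.1250
κ_2(A)·‖δb‖/‖b‖ = 0.0413


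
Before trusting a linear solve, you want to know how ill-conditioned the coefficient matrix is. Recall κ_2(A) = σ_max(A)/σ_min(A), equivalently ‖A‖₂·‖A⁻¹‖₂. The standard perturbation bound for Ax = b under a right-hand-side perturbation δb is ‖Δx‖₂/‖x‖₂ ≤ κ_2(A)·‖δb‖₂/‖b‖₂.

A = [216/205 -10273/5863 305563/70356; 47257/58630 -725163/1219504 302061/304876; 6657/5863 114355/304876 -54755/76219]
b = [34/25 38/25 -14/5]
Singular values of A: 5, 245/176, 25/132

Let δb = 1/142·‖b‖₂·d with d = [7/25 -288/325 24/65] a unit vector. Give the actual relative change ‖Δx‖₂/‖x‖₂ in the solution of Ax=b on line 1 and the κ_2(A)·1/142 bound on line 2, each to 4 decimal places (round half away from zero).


from the listed singular values, σ₁ = 5, σ_n = 25/132
κ = σ_max/σ_min = 5/(25/132) = 26.4000
κ_2(A)·‖δb‖/‖b‖ = 0.1859
solve Ax = b  →  x = [-1.3139 -10.0191 -3.4102]
‖b‖ = 3.4641, ‖x‖ = 10.6648
Δx = A⁻¹·δb where δb = 1/142·3.4641·d; ‖Δx‖ = 0.1288
realised ‖Δx‖/‖x‖ = 0.0121
so the bound overstates the realised error by a factor of ≈ 15.3933 (computed from the unrounded values)

0.0121
0.1859


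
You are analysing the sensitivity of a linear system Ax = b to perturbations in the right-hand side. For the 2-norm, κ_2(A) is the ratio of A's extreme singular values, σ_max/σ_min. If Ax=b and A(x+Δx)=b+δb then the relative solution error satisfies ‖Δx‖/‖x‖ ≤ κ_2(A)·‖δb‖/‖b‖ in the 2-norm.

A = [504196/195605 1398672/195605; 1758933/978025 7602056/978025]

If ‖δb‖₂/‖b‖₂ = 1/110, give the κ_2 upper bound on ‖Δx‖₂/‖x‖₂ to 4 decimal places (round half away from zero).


0.1533

AᵀA = [11235654529/1137375625 36862815528/1137375625; 36862815528/1137375625 126870796096/1137375625]; tr = 220970321/1819801, det = 93702400/1819801
eigenvalues of AᵀA: λ = (tr ± √(tr²−4·det))/2 = 121, 774400/1819801
κ_2(A) = √(λ_max/λ_min) = √(121 / (774400/1819801)) = 16.8625
perturbation bound = 16.8625·1/110 = 0.1533


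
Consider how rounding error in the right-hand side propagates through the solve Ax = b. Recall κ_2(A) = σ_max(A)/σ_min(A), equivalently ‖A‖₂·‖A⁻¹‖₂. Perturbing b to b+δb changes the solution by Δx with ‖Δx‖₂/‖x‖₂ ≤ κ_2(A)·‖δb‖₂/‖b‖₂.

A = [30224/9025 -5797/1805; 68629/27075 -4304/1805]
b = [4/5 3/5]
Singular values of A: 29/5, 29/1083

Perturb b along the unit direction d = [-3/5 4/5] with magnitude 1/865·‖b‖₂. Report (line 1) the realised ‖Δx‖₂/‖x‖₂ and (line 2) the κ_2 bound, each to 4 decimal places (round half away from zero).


largest singular value 29/5, smallest 29/1083
κ_2(A) = (29/5) / (29/1083) = 216.6000
worst-case relative error ≤ 216.6000 × 1/865 = 0.2504
solve Ax = b  →  x = [0.1249 -0.1189]
‖b‖ = 1.0000, ‖x‖ = 0.1724
δb = ε·‖b‖·d = [-0.0007 0.0009]; solving A·Δx = δb gives ‖Δx‖ = 0.0432
dividing the unrounded norms, ‖Δx‖/‖x‖ = 0.2504
tightness: 0.2504 against a bound of 0.2504; the bound is attained (ratio 1)

0.2504
0.2504


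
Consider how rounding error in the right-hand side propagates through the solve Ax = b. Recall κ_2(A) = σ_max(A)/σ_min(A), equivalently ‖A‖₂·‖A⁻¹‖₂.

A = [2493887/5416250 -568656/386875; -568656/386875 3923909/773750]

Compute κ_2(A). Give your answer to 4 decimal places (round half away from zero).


173.3200

AᵀA = [111359876881/46937222500 -13630115664/1676329375; -13630115664/1676329375 26704864681/957902500]; tr = 1135918597/37549778, det = 9150625/300398224
eigenvalues of AᵀA: λ = (tr ± √(tr²−4·det))/2 = 121/4, 75625/75099556
σ_max=√(121/4)=(11/2), σ_min=√(75625/75099556)=(275/8666) → κ = 173.3200
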